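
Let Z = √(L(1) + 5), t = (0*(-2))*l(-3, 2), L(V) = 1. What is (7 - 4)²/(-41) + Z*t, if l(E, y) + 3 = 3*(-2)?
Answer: -9/41 ≈ -0.21951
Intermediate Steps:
l(E, y) = -9 (l(E, y) = -3 + 3*(-2) = -3 - 6 = -9)
t = 0 (t = (0*(-2))*(-9) = 0*(-9) = 0)
Z = √6 (Z = √(1 + 5) = √6 ≈ 2.4495)
(7 - 4)²/(-41) + Z*t = (7 - 4)²/(-41) + √6*0 = 3²*(-1/41) + 0 = 9*(-1/41) + 0 = -9/41 + 0 = -9/41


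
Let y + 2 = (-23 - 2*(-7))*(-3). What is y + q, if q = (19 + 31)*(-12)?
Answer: -575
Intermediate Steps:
q = -600 (q = 50*(-12) = -600)
y = 25 (y = -2 + (-23 - 2*(-7))*(-3) = -2 + (-23 + 14)*(-3) = -2 - 9*(-3) = -2 + 27 = 25)
y + q = 25 - 600 = -575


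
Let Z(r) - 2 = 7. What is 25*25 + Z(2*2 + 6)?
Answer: 634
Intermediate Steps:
Z(r) = 9 (Z(r) = 2 + 7 = 9)
25*25 + Z(2*2 + 6) = 25*25 + 9 = 625 + 9 = 634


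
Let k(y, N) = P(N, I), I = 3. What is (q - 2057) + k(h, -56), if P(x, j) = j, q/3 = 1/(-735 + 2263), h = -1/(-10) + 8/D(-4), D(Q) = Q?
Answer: -3138509/1528 ≈ -2054.0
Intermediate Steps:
h = -19/10 (h = -1/(-10) + 8/(-4) = -1*(-⅒) + 8*(-¼) = ⅒ - 2 = -19/10 ≈ -1.9000)
q = 3/1528 (q = 3/(-735 + 2263) = 3/1528 ≈ 0.0019634)
k(y, N) = 3
(q - 2057) + k(h, -56) = (3/1528 - 2057) + 3 = -3143093/1528 + 3 = -3138509/1528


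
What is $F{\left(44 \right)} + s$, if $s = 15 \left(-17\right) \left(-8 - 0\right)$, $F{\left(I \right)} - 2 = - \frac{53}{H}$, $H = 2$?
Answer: $\frac{4031}{2} \approx 2015.5$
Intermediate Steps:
$F{\left(I \right)} = - \frac{49}{2}$ ($F{\left(I \right)} = 2 - \frac{53}{2} = - \frac{49}{2}$)
$s = 2040$ ($s = - 255 \left(-8 + 0\right) = \left(-255\right) \left(-8\right) = 2040$)
$F{\left(44 \right)} + s = - \frac{49}{2} + 2040 = \frac{4031}{2}$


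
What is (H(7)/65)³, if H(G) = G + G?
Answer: 2744/274625 ≈ 0.0099918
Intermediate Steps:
H(G) = 2*G
(H(7)/65)³ = ((2*7)/65)³ = (14*(1/65))³ = (14/65)³ = 2744/274625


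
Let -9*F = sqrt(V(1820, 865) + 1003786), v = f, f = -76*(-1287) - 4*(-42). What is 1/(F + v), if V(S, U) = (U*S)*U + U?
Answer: 7936380/776243738249 + 9*sqrt(1362774151)/776243738249 ≈ 1.0652e-5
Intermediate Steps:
V(S, U) = U + S*U**2 (V(S, U) = (S*U)*U + U = S*U**2 + U = U + S*U**2)
f = 97980 (f = 97812 + 168 = 97980)
v = 97980
F = -sqrt(1362774151)/9 (F = -sqrt(865*(1 + 1820*865) + 1003786)/9 = -sqrt(865*(1 + 1574300) + 1003786)/9 = -sqrt(865*1574301 + 1003786)/9 = -sqrt(1361770365 + 1003786)/9 = -sqrt(1362774151)/9 ≈ -4101.8)
1/(F + v) = 1/(-sqrt(1362774151)/9 + 97980) = 1/(97980 - sqrt(1362774151)/9)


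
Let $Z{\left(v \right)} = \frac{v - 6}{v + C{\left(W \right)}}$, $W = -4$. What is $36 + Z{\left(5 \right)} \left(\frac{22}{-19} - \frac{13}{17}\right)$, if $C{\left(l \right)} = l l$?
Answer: $\frac{81603}{2261} \approx 36.092$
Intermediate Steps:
$C{\left(l \right)} = l^{2}$
$Z{\left(v \right)} = \frac{-6 + v}{16 + v}$ ($Z{\left(v \right)} = \frac{v - 6}{v + \left(-4\right)^{2}} = \frac{-6 + v}{v + 16} = \frac{-6 + v}{16 + v}$)
$36 + Z{\left(5 \right)} \left(\frac{22}{-19} - \frac{13}{17}\right) = 36 + \frac{-6 + 5}{16 + 5} \left(\frac{22}{-19} - \frac{13}{17}\right) = 36 + \frac{1}{21} \left(-1\right) \left(22 \left(- \frac{1}{19}\right) - \frac{13}{17}\right) = 36 + \frac{1}{21} \left(-1\right) \left(- \frac{22}{19} - \frac{13}{17}\right) = 36 - - \frac{207}{2261} = 36 + \frac{207}{2261} = \frac{81603}{2261}$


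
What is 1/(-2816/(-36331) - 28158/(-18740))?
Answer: 340421470/537890069 ≈ 0.63288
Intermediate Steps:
1/(-2816/(-36331) - 28158/(-18740)) = 1/(-2816*(-1/36331) - 28158*(-1/18740)) = 1/(2816/36331 + 14079/9370) = 1/(537890069/340421470) = 340421470/537890069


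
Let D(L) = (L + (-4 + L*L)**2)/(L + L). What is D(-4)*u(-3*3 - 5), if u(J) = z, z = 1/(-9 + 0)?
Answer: 35/18 ≈ 1.9444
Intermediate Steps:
z = -1/9 (z = 1/(-9) = -1/9 ≈ -0.11111)
D(L) = (L + (-4 + L**2)**2)/(2*L) (D(L) = (L + (-4 + L**2)**2)/((2*L)) = (L + (-4 + L**2)**2)*(1/(2*L)) = (L + (-4 + L**2)**2)/(2*L))
u(J) = -1/9
D(-4)*u(-3*3 - 5) = ((1/2)*(-4 + (-4 + (-4)**2)**2)/(-4))*(-1/9) = ((1/2)*(-1/4)*(-4 + (-4 + 16)**2))*(-1/9) = ((1/2)*(-1/4)*(-4 + 12**2))*(-1/9) = ((1/2)*(-1/4)*(-4 + 144))*(-1/9) = ((1/2)*(-1/4)*140)*(-1/9) = -35/2*(-1/9) = 35/18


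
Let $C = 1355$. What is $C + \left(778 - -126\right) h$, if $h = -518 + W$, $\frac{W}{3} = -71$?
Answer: $-659469$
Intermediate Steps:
$W = -213$ ($W = 3 \left(-71\right) = -213$)
$h = -731$ ($h = -518 - 213 = -731$)
$C + \left(778 - -126\right) h = 1355 + \left(778 - -126\right) \left(-731\right) = 1355 + \left(778 + 126\right) \left(-731\right) = 1355 + 904 \left(-731\right) = 1355 - 660824 = -659469$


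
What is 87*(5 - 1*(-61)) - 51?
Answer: 5691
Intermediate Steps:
87*(5 - 1*(-61)) - 51 = 87*(5 + 61) - 51 = 87*66 - 51 = 5742 - 51 = 5691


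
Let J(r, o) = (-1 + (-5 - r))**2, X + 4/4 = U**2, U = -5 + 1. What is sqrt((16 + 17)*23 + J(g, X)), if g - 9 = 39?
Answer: 35*sqrt(3) ≈ 60.622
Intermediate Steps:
U = -4
X = 15 (X = -1 + (-4)**2 = -1 + 16 = 15)
g = 48 (g = 9 + 39 = 48)
J(r, o) = (-6 - r)**2
sqrt((16 + 17)*23 + J(g, X)) = sqrt((16 + 17)*23 + (6 + 48)**2) = sqrt(33*23 + 54**2) = sqrt(759 + 2916) = sqrt(3675) = 35*sqrt(3)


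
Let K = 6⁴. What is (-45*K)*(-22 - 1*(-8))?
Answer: 816480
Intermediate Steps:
K = 1296
(-45*K)*(-22 - 1*(-8)) = (-45*1296)*(-22 - 1*(-8)) = -58320*(-22 + 8) = -58320*(-14) = 816480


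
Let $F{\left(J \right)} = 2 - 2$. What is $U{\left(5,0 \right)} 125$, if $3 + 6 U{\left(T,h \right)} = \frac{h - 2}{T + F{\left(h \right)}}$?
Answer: $- \frac{425}{6} \approx -70.833$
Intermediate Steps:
$F{\left(J \right)} = 0$
$U{\left(T,h \right)} = - \frac{1}{2} + \frac{-2 + h}{6 T}$ ($U{\left(T,h \right)} = - \frac{1}{2} + \frac{\left(h - 2\right) \frac{1}{T + 0}}{6} = - \frac{1}{2} + \frac{\left(-2 + h\right) \frac{1}{T}}{6} = - \frac{1}{2} + \frac{\frac{1}{T} \left(-2 + h\right)}{6} = - \frac{1}{2} + \frac{-2 + h}{6 T}$)
$U{\left(5,0 \right)} 125 = \frac{-2 + 0 - 15}{6 \cdot 5} \cdot 125 = \frac{1}{6} \cdot \frac{1}{5} \left(-2 + 0 - 15\right) 125 = \frac{1}{6} \cdot \frac{1}{5} \left(-17\right) 125 = \left(- \frac{17}{30}\right) 125 = - \frac{425}{6}$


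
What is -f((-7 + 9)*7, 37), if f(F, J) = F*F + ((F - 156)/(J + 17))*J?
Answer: -2665/27 ≈ -98.704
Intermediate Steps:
f(F, J) = F² + J*(-156 + F)/(17 + J) (f(F, J) = F² + ((-156 + F)/(17 + J))*J = F² + J*(-156 + F)/(17 + J))
-f((-7 + 9)*7, 37) = -(-156*37 + 17*((-7 + 9)*7)² + ((-7 + 9)*7)*37 + 37*((-7 + 9)*7)²)/(17 + 37) = -(-5772 + 17*(2*7)² + (2*7)*37 + 37*(2*7)²)/54 = -(-5772 + 17*14² + 14*37 + 37*14²)/54 = -(-5772 + 17*196 + 518 + 37*196)/54 = -(-5772 + 3332 + 518 + 7252)/54 = -5330/54 = -1*2665/27 = -2665/27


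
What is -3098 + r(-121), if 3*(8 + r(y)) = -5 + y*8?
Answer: -10291/3 ≈ -3430.3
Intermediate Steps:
r(y) = -29/3 + 8*y/3 (r(y) = -8 + (-5 + y*8)/3 = -8 + (-5 + 8*y)/3 = -8 + (-5/3 + 8*y/3) = -29/3 + 8*y/3)
-3098 + r(-121) = -3098 + (-29/3 + (8/3)*(-121)) = -3098 + (-29/3 - 968/3) = -3098 - 997/3 = -10291/3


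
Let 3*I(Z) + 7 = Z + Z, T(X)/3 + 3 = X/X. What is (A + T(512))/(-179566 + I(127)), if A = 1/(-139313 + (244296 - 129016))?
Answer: 144199/4313530961 ≈ 3.3429e-5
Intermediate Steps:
T(X) = -6 (T(X) = -9 + 3*(X/X) = -9 + 3*1 = -9 + 3 = -6)
I(Z) = -7/3 + 2*Z/3 (I(Z) = -7/3 + (Z + Z)/3 = -7/3 + (2*Z)/3 = -7/3 + 2*Z/3)
A = -1/24033 (A = 1/(-139313 + 115280) = 1/(-24033) = -1/24033 ≈ -4.1609e-5)
(A + T(512))/(-179566 + I(127)) = (-1/24033 - 6)/(-179566 + (-7/3 + (2/3)*127)) = -144199/(24033*(-179566 + (-7/3 + 254/3))) = -144199/(24033*(-179566 + 247/3)) = -144199/(24033*(-538451/3)) = -144199/24033*(-3/538451) = 144199/4313530961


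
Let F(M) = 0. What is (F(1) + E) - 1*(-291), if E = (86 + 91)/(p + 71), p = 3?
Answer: 21711/74 ≈ 293.39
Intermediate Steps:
E = 177/74 (E = (86 + 91)/(3 + 71) = 177/74 ≈ 2.3919)
(F(1) + E) - 1*(-291) = (0 + 177/74) - 1*(-291) = 177/74 + 291 = 21711/74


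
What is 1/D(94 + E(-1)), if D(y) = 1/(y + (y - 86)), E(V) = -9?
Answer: 84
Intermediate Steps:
D(y) = 1/(-86 + 2*y) (D(y) = 1/(y + (-86 + y)) = 1/(-86 + 2*y))
1/D(94 + E(-1)) = 1/(1/(2*(-43 + (94 - 9)))) = 1/(1/(2*(-43 + 85))) = 1/((½)/42) = 1/((½)*(1/42)) = 1/(1/84) = 84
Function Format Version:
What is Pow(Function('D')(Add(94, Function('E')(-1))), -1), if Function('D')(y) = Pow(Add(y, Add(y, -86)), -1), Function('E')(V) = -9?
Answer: 84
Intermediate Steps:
Function('D')(y) = Pow(Add(-86, Mul(2, y)), -1) (Function('D')(y) = Pow(Add(y, Add(-86, y)), -1) = Pow(Add(-86, Mul(2, y)), -1))
Pow(Function('D')(Add(94, Function('E')(-1))), -1) = Pow(Mul(Rational(1, 2), Pow(Add(-43, Add(94, -9)), -1)), -1) = Pow(Mul(Rational(1, 2), Pow(Add(-43, 85), -1)), -1) = Pow(Mul(Rational(1, 2), Pow(42, -1)), -1) = Pow(Mul(Rational(1, 2), Rational(1, 42)), -1) = Pow(Rational(1, 84), -1) = 84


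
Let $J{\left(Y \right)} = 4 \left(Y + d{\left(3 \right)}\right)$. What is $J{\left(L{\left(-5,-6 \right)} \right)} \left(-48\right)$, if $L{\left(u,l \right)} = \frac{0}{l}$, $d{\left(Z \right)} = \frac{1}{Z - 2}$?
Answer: $-192$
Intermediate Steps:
$d{\left(Z \right)} = \frac{1}{-2 + Z}$
$L{\left(u,l \right)} = 0$
$J{\left(Y \right)} = 4 + 4 Y$ ($J{\left(Y \right)} = 4 \left(Y + \frac{1}{-2 + 3}\right) = 4 \left(Y + 1^{-1}\right) = 4 \left(Y + 1\right) = 4 \left(1 + Y\right) = 4 + 4 Y$)
$J{\left(L{\left(-5,-6 \right)} \right)} \left(-48\right) = \left(4 + 4 \cdot 0\right) \left(-48\right) = \left(4 + 0\right) \left(-48\right) = 4 \left(-48\right) = -192$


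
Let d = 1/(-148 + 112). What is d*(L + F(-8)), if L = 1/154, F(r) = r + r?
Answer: 821/1848 ≈ 0.44426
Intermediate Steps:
F(r) = 2*r
L = 1/154 ≈ 0.0064935
d = -1/36 (d = 1/(-36) = -1/36 ≈ -0.027778)
d*(L + F(-8)) = -(1/154 + 2*(-8))/36 = -(1/154 - 16)/36 = -1/36*(-2463/154) = 821/1848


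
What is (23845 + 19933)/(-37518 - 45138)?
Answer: -3127/5904 ≈ -0.52964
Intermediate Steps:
(23845 + 19933)/(-37518 - 45138) = 43778/(-82656) = 43778*(-1/82656) = -3127/5904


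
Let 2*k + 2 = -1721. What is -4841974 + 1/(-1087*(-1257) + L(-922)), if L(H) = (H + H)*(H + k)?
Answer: -22540032952541/4655133 ≈ -4.8420e+6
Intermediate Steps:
k = -1723/2 (k = -1 + (1/2)*(-1721) = -1 - 1721/2 = -1723/2 ≈ -861.50)
L(H) = 2*H*(-1723/2 + H) (L(H) = (H + H)*(H - 1723/2) = (2*H)*(-1723/2 + H) = 2*H*(-1723/2 + H))
-4841974 + 1/(-1087*(-1257) + L(-922)) = -4841974 + 1/(-1087*(-1257) - 922*(-1723 + 2*(-922))) = -4841974 + 1/(1366359 - 922*(-1723 - 1844)) = -4841974 + 1/(1366359 - 922*(-3567)) = -4841974 + 1/(1366359 + 3288774) = -4841974 + 1/4655133 = -22540032952541/4655133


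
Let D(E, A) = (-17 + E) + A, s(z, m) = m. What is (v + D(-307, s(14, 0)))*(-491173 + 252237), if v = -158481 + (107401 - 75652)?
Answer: 30358252416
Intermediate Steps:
D(E, A) = -17 + A + E
v = -126732 (v = -158481 + 31749 = -126732)
(v + D(-307, s(14, 0)))*(-491173 + 252237) = (-126732 + (-17 + 0 - 307))*(-491173 + 252237) = (-126732 - 324)*(-238936) = -127056*(-238936) = 30358252416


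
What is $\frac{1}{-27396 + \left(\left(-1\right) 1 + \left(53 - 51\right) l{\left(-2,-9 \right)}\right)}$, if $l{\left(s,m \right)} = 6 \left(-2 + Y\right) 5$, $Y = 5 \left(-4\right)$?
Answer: $- \frac{1}{28717} \approx -3.4823 \cdot 10^{-5}$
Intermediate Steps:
$Y = -20$
$l{\left(s,m \right)} = -660$ ($l{\left(s,m \right)} = 6 \left(-2 - 20\right) 5 = 6 \left(-22\right) 5 = \left(-132\right) 5 = -660$)
$\frac{1}{-27396 + \left(\left(-1\right) 1 + \left(53 - 51\right) l{\left(-2,-9 \right)}\right)} = \frac{1}{-27396 + \left(\left(-1\right) 1 + \left(53 - 51\right) \left(-660\right)\right)} = \frac{1}{-27396 + \left(-1 + 2 \left(-660\right)\right)} = \frac{1}{-27396 - 1321} = \frac{1}{-28717} = - \frac{1}{28717}$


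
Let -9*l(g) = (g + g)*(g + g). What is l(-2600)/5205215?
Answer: -5408000/9369387 ≈ -0.57720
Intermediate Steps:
l(g) = -4*g**2/9 (l(g) = -(g + g)*(g + g)/9 = -2*g*2*g/9 = -4*g**2/9)
l(-2600)/5205215 = -4/9*(-2600)**2/5205215 = -4/9*6760000*(1/5205215) = -27040000/9*1/5205215 = -5408000/9369387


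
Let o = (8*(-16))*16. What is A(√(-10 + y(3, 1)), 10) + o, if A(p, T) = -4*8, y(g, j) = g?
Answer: -2080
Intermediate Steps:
A(p, T) = -32
o = -2048 (o = -128*16 = -2048)
A(√(-10 + y(3, 1)), 10) + o = -32 - 2048 = -2080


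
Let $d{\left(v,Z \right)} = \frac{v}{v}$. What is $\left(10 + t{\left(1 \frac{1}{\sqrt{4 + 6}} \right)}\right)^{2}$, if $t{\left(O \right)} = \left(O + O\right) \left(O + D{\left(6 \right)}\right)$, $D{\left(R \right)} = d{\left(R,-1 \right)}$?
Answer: $\frac{2611}{25} + \frac{102 \sqrt{10}}{25} \approx 117.34$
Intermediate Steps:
$d{\left(v,Z \right)} = 1$
$D{\left(R \right)} = 1$
$t{\left(O \right)} = 2 O \left(1 + O\right)$ ($t{\left(O \right)} = \left(O + O\right) \left(O + 1\right) = 2 O \left(1 + O\right)$)
$\left(10 + t{\left(1 \frac{1}{\sqrt{4 + 6}} \right)}\right)^{2} = \left(10 + 2 \cdot 1 \frac{1}{\sqrt{4 + 6}} \left(1 + 1 \frac{1}{\sqrt{4 + 6}}\right)\right)^{2} = \left(10 + 2 \cdot 1 \frac{1}{\sqrt{10}} \left(1 + 1 \frac{1}{\sqrt{10}}\right)\right)^{2} = \left(10 + 2 \cdot 1 \frac{\sqrt{10}}{10} \left(1 + 1 \frac{\sqrt{10}}{10}\right)\right)^{2} = \left(10 + 2 \frac{\sqrt{10}}{10} \left(1 + \frac{\sqrt{10}}{10}\right)\right)^{2} = \left(10 + \frac{\sqrt{10} \left(1 + \frac{\sqrt{10}}{10}\right)}{5}\right)^{2}$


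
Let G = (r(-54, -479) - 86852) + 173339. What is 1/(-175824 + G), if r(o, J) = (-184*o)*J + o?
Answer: -1/4848735 ≈ -2.0624e-7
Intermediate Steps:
r(o, J) = o - 184*J*o (r(o, J) = -184*J*o + o = o - 184*J*o)
G = -4672911 (G = (-54*(1 - 184*(-479)) - 86852) + 173339 = (-54*(1 + 88136) - 86852) + 173339 = (-54*88137 - 86852) + 173339 = (-4759398 - 86852) + 173339 = -4846250 + 173339 = -4672911)
1/(-175824 + G) = 1/(-175824 - 4672911) = 1/(-4848735) = -1/4848735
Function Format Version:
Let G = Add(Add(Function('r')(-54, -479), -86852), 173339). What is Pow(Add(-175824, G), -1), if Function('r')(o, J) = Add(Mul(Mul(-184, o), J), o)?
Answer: Rational(-1, 4848735) ≈ -2.0624e-7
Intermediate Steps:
Function('r')(o, J) = Add(o, Mul(-184, J, o)) (Function('r')(o, J) = Add(Mul(-184, J, o), o) = Add(o, Mul(-184, J, o)))
G = -4672911 (G = Add(Add(Mul(-54, Add(1, Mul(-184, -479))), -86852), 173339) = Add(Add(Mul(-54, Add(1, 88136)), -86852), 173339) = Add(Add(Mul(-54, 88137), -86852), 173339) = Add(Add(-4759398, -86852), 173339) = Add(-4846250, 173339) = -4672911)
Pow(Add(-175824, G), -1) = Pow(Add(-175824, -4672911), -1) = Pow(-4848735, -1) = Rational(-1, 4848735)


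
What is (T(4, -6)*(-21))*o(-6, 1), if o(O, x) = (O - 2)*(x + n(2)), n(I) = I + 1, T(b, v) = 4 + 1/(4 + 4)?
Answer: 2772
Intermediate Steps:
T(b, v) = 33/8 (T(b, v) = 4 + 1/8 = 4 + ⅛ = 33/8)
n(I) = 1 + I
o(O, x) = (-2 + O)*(3 + x) (o(O, x) = (O - 2)*(x + (1 + 2)) = (-2 + O)*(x + 3) = (-2 + O)*(3 + x))
(T(4, -6)*(-21))*o(-6, 1) = ((33/8)*(-21))*(-6 - 2*1 + 3*(-6) - 6*1) = -693*(-6 - 2 - 18 - 6)/8 = -693/8*(-32) = 2772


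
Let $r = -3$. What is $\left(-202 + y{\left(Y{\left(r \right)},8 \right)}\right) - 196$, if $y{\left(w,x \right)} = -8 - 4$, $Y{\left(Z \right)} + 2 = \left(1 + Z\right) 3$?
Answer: $-410$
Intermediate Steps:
$Y{\left(Z \right)} = 1 + 3 Z$ ($Y{\left(Z \right)} = -2 + \left(1 + Z\right) 3 = -2 + \left(3 + 3 Z\right) = 1 + 3 Z$)
$y{\left(w,x \right)} = -12$
$\left(-202 + y{\left(Y{\left(r \right)},8 \right)}\right) - 196 = \left(-202 - 12\right) - 196 = -214 - 196 = -410$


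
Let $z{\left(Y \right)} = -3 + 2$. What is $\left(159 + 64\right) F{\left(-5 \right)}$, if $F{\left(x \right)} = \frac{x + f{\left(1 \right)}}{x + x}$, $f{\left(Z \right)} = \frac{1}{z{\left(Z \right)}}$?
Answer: $\frac{669}{5} \approx 133.8$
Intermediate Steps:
$z{\left(Y \right)} = -1$
$f{\left(Z \right)} = -1$ ($f{\left(Z \right)} = \frac{1}{-1} = -1$)
$F{\left(x \right)} = \frac{-1 + x}{2 x}$ ($F{\left(x \right)} = \frac{x - 1}{x + x} = \frac{-1 + x}{2 x}$)
$\left(159 + 64\right) F{\left(-5 \right)} = \left(159 + 64\right) \frac{-1 - 5}{2 \left(-5\right)} = 223 \cdot \frac{1}{2} \left(- \frac{1}{5}\right) \left(-6\right) = 223 \cdot \frac{3}{5} = \frac{669}{5}$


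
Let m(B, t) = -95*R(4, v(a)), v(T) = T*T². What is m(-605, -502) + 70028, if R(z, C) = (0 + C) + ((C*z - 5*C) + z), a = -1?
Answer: 69648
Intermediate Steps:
v(T) = T³
R(z, C) = z - 4*C + C*z (R(z, C) = C + ((-5*C + C*z) + z) = C + (z - 5*C + C*z) = z - 4*C + C*z)
m(B, t) = -380 (m(B, t) = -95*(4 - 4*(-1)³ + (-1)³*4) = -95*(4 - 4*(-1) - 1*4) = -95*(4 + 4 - 4) = -95*4 = -380)
m(-605, -502) + 70028 = -380 + 70028 = 69648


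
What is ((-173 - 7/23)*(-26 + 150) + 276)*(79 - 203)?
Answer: 60501584/23 ≈ 2.6305e+6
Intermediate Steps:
((-173 - 7/23)*(-26 + 150) + 276)*(79 - 203) = ((-173 - 7*1/23)*124 + 276)*(-124) = ((-173 - 7/23)*124 + 276)*(-124) = (-3986/23*124 + 276)*(-124) = (-494264/23 + 276)*(-124) = -487916/23*(-124) = 60501584/23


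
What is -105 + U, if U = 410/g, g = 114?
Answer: -5780/57 ≈ -101.40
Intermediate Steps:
U = 205/57 (U = 410/114 = 410*(1/114) = 205/57 ≈ 3.5965)
-105 + U = -105 + 205/57 = -5780/57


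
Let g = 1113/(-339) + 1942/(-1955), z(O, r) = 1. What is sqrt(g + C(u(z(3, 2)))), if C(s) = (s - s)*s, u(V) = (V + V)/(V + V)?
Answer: I*sqrt(208709667165)/220915 ≈ 2.068*I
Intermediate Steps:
u(V) = 1 (u(V) = (2*V)/((2*V)) = (2*V)*(1/(2*V)) = 1)
C(s) = 0 (C(s) = 0*s = 0)
g = -944751/220915 (g = 1113*(-1/339) + 1942*(-1/1955) = -371/113 - 1942/1955 = -944751/220915 ≈ -4.2765)
sqrt(g + C(u(z(3, 2)))) = sqrt(-944751/220915 + 0) = sqrt(-944751/220915) = I*sqrt(208709667165)/220915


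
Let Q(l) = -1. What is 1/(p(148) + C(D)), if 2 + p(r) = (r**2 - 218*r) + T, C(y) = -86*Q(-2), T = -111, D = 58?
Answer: -1/10387 ≈ -9.6274e-5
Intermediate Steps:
C(y) = 86 (C(y) = -86*(-1) = 86)
p(r) = -113 + r**2 - 218*r (p(r) = -2 + ((r**2 - 218*r) - 111) = -2 + (-111 + r**2 - 218*r) = -113 + r**2 - 218*r)
1/(p(148) + C(D)) = 1/((-113 + 148**2 - 218*148) + 86) = 1/((-113 + 21904 - 32264) + 86) = 1/(-10473 + 86) = 1/(-10387) = -1/10387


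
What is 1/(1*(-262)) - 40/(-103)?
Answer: 10377/26986 ≈ 0.38453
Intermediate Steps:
1/(1*(-262)) - 40/(-103) = 1*(-1/262) - 40*(-1/103) = -1/262 + 40/103 = 10377/26986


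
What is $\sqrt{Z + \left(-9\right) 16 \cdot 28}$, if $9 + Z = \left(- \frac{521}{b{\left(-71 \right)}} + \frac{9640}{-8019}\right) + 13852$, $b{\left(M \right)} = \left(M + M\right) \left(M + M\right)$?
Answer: $\frac{\sqrt{17448114466387}}{42174} \approx 99.044$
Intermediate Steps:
$b{\left(M \right)} = 4 M^{2}$ ($b{\left(M \right)} = 2 M 2 M = 4 M^{2}$)
$Z = \frac{2238146931929}{161695116}$ ($Z = -9 + \left(\left(- \frac{521}{4 \left(-71\right)^{2}} + \frac{9640}{-8019}\right) + 13852\right) = -9 + \left(\left(- \frac{521}{4 \cdot 5041} + 9640 \left(- \frac{1}{8019}\right)\right) + 13852\right) = -9 + \left(\left(- \frac{521}{20164} - \frac{9640}{8019}\right) + 13852\right) = -9 + \left(- \frac{198558859}{161695116} + 13852\right) = -9 + \frac{2239602187973}{161695116} = \frac{2238146931929}{161695116} \approx 13842.0$)
$\sqrt{Z + \left(-9\right) 16 \cdot 28} = \sqrt{\frac{2238146931929}{161695116} + \left(-9\right) 16 \cdot 28} = \sqrt{\frac{2238146931929}{161695116} - 4032} = \sqrt{\frac{1586192224217}{161695116}} = \frac{\sqrt{17448114466387}}{42174}$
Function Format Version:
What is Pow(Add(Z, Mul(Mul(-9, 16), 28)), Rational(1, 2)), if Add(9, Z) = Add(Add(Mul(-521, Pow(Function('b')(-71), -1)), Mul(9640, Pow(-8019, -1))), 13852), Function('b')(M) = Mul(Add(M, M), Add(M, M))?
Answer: Mul(Rational(1, 42174), Pow(17448114466387, Rational(1, 2))) ≈ 99.044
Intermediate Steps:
Function('b')(M) = Mul(4, Pow(M, 2)) (Function('b')(M) = Mul(Mul(2, M), Mul(2, M)) = Mul(4, Pow(M, 2)))
Z = Rational(2238146931929, 161695116) (Z = Add(-9, Add(Add(Mul(-521, Pow(Mul(4, Pow(-71, 2)), -1)), Mul(9640, Pow(-8019, -1))), 13852)) = Add(-9, Add(Add(Mul(-521, Pow(Mul(4, 5041), -1)), Mul(9640, Rational(-1, 8019))), 13852)) = Add(-9, Add(Add(Mul(-521, Pow(20164, -1)), Rational(-9640, 8019)), 13852)) = Add(-9, Add(Add(Mul(-521, Rational(1, 20164)), Rational(-9640, 8019)), 13852)) = Add(-9, Add(Add(Rational(-521, 20164), Rational(-9640, 8019)), 13852)) = Add(-9, Add(Rational(-198558859, 161695116), 13852)) = Add(-9, Rational(2239602187973, 161695116)) = Rational(2238146931929, 161695116) ≈ 13842.)
Pow(Add(Z, Mul(Mul(-9, 16), 28)), Rational(1, 2)) = Pow(Add(Rational(2238146931929, 161695116), Mul(Mul(-9, 16), 28)), Rational(1, 2)) = Pow(Add(Rational(2238146931929, 161695116), Mul(-144, 28)), Rational(1, 2)) = Pow(Add(Rational(2238146931929, 161695116), -4032), Rational(1, 2)) = Pow(Rational(1586192224217, 161695116), Rational(1, 2)) = Mul(Rational(1, 42174), Pow(17448114466387, Rational(1, 2)))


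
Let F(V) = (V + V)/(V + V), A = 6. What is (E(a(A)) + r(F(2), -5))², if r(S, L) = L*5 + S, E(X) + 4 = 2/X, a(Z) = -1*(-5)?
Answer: 19044/25 ≈ 761.76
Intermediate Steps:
a(Z) = 5
E(X) = -4 + 2/X
F(V) = 1 (F(V) = (2*V)/((2*V)) = (2*V)*(1/(2*V)) = 1)
r(S, L) = S + 5*L (r(S, L) = 5*L + S = S + 5*L)
(E(a(A)) + r(F(2), -5))² = ((-4 + 2/5) + (1 + 5*(-5)))² = ((-4 + 2*(⅕)) + (1 - 25))² = ((-4 + ⅖) - 24)² = (-18/5 - 24)² = (-138/5)² = 19044/25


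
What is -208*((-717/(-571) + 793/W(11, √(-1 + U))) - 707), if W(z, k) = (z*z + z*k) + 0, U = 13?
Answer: 9042179536/62239 + 329888*√3/1199 ≈ 1.4576e+5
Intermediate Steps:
W(z, k) = z² + k*z (W(z, k) = (z² + k*z) + 0 = z² + k*z)
-208*((-717/(-571) + 793/W(11, √(-1 + U))) - 707) = -208*((-717/(-571) + 793/((11*(√(-1 + 13) + 11)))) - 707) = -208*((-717*(-1/571) + 793/((11*(√12 + 11)))) - 707) = -208*((717/571 + 793/((11*(2*√3 + 11)))) - 707) = -208*((717/571 + 793/((11*(11 + 2*√3)))) - 707) = -208*((717/571 + 793/(121 + 22*√3)) - 707) = -208*(-402980/571 + 793/(121 + 22*√3)) = 83819840/571 - 164944/(121 + 22*√3)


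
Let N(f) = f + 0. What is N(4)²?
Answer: 16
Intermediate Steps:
N(f) = f
N(4)² = 4² = 16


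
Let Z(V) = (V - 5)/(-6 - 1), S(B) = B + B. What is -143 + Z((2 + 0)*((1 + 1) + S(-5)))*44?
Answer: -11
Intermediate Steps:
S(B) = 2*B
Z(V) = 5/7 - V/7 (Z(V) = (-5 + V)/(-7) = -(-5 + V)/7 = 5/7 - V/7)
-143 + Z((2 + 0)*((1 + 1) + S(-5)))*44 = -143 + (5/7 - (2 + 0)*((1 + 1) + 2*(-5))/7)*44 = -143 + (5/7 - 2*(2 - 10)/7)*44 = -143 + (5/7 - 2*(-8)/7)*44 = -143 + (5/7 - 1/7*(-16))*44 = -143 + (5/7 + 16/7)*44 = -143 + 3*44 = -143 + 132 = -11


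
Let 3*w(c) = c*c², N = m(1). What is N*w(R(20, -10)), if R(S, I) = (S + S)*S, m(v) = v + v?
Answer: 1024000000/3 ≈ 3.4133e+8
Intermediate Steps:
m(v) = 2*v
N = 2 (N = 2*1 = 2)
R(S, I) = 2*S² (R(S, I) = (2*S)*S = 2*S²)
w(c) = c³/3 (w(c) = (c*c²)/3 = c³/3)
N*w(R(20, -10)) = 2*((2*20²)³/3) = 2*((2*400)³/3) = 2*((⅓)*800³) = 2*((⅓)*512000000) = 2*(512000000/3) = 1024000000/3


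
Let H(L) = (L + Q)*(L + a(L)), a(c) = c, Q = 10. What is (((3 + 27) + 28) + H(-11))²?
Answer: 6400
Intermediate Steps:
H(L) = 2*L*(10 + L) (H(L) = (L + 10)*(L + L) = (10 + L)*(2*L) = 2*L*(10 + L))
(((3 + 27) + 28) + H(-11))² = (((3 + 27) + 28) + 2*(-11)*(10 - 11))² = ((30 + 28) + 2*(-11)*(-1))² = (58 + 22)² = 80² = 6400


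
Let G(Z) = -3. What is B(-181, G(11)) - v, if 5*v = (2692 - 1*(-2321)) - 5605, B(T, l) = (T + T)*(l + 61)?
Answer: -104388/5 ≈ -20878.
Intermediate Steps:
B(T, l) = 2*T*(61 + l) (B(T, l) = (2*T)*(61 + l) = 2*T*(61 + l))
v = -592/5 (v = ((2692 - 1*(-2321)) - 5605)/5 = ((2692 + 2321) - 5605)/5 = (5013 - 5605)/5 = (⅕)*(-592) = -592/5 ≈ -118.40)
B(-181, G(11)) - v = 2*(-181)*(61 - 3) - 1*(-592/5) = 2*(-181)*58 + 592/5 = -20996 + 592/5 = -104388/5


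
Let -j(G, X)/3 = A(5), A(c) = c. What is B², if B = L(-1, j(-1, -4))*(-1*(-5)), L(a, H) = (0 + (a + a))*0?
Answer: 0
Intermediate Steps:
j(G, X) = -15 (j(G, X) = -3*5 = -15)
L(a, H) = 0 (L(a, H) = (0 + 2*a)*0 = (2*a)*0 = 0)
B = 0 (B = 0*(-1*(-5)) = 0*5 = 0)
B² = 0² = 0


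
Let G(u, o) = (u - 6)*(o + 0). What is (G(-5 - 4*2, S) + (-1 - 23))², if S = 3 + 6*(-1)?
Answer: 1089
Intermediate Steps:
S = -3 (S = 3 - 6 = -3)
G(u, o) = o*(-6 + u) (G(u, o) = (-6 + u)*o = o*(-6 + u))
(G(-5 - 4*2, S) + (-1 - 23))² = (-3*(-6 + (-5 - 4*2)) + (-1 - 23))² = (-3*(-6 + (-5 - 8)) - 24)² = (-3*(-6 - 13) - 24)² = (-3*(-19) - 24)² = (57 - 24)² = 33² = 1089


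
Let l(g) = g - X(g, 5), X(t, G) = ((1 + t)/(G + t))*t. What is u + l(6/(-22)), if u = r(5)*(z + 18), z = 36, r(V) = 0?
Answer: -3/13 ≈ -0.23077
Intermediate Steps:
X(t, G) = t*(1 + t)/(G + t) (X(t, G) = ((1 + t)/(G + t))*t = t*(1 + t)/(G + t))
l(g) = g - g*(1 + g)/(5 + g)
u = 0 (u = 0*(36 + 18) = 0*54 = 0)
u + l(6/(-22)) = 0 + 4*(6/(-22))/(5 + 6/(-22)) = 0 + 4*(6*(-1/22))/(5 + 6*(-1/22)) = 0 + 4*(-3/11)/(5 - 3/11) = 0 + 4*(-3/11)/(52/11) = 0 + 4*(-3/11)*(11/52) = 0 - 3/13 = -3/13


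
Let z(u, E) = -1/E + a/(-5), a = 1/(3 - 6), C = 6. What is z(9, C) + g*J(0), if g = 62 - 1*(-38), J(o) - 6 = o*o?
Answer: 5999/10 ≈ 599.90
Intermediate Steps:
J(o) = 6 + o² (J(o) = 6 + o*o = 6 + o²)
a = -⅓ (a = 1/(-3) = -⅓ ≈ -0.33333)
g = 100 (g = 62 + 38 = 100)
z(u, E) = 1/15 - 1/E (z(u, E) = -1/E - ⅓/(-5) = -1/E - ⅓*(-⅕) = -1/E + 1/15 = 1/15 - 1/E)
z(9, C) + g*J(0) = (1/15)*(-15 + 6)/6 + 100*(6 + 0²) = (1/15)*(⅙)*(-9) + 100*(6 + 0) = -⅒ + 100*6 = -⅒ + 600 = 5999/10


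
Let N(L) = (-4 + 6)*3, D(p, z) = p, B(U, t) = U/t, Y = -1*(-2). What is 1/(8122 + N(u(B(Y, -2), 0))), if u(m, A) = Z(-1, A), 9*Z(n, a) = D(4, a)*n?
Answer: 1/8128 ≈ 0.00012303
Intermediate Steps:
Y = 2
Z(n, a) = 4*n/9 (Z(n, a) = (4*n)/9 = 4*n/9)
u(m, A) = -4/9 (u(m, A) = (4/9)*(-1) = -4/9)
N(L) = 6 (N(L) = 2*3 = 6)
1/(8122 + N(u(B(Y, -2), 0))) = 1/(8122 + 6) = 1/8128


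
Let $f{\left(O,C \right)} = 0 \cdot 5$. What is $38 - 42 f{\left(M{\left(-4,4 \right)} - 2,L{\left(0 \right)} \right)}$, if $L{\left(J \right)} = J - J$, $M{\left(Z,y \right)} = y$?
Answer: $38$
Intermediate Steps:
$L{\left(J \right)} = 0$
$f{\left(O,C \right)} = 0$
$38 - 42 f{\left(M{\left(-4,4 \right)} - 2,L{\left(0 \right)} \right)} = 38 - 0 = 38 + 0 = 38$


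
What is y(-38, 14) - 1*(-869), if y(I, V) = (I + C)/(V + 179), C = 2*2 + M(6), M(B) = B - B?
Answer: 167683/193 ≈ 868.82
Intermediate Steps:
M(B) = 0
C = 4 (C = 2*2 + 0 = 4 + 0 = 4)
y(I, V) = (4 + I)/(179 + V) (y(I, V) = (I + 4)/(V + 179) = (4 + I)/(179 + V))
y(-38, 14) - 1*(-869) = (4 - 38)/(179 + 14) - 1*(-869) = -34/193 + 869 = 167683/193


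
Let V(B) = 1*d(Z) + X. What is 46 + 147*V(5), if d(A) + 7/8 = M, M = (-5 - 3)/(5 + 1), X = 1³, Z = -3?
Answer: -1053/8 ≈ -131.63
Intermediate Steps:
X = 1
M = -4/3 (M = -8/6 = -8*⅙ = -4/3 ≈ -1.3333)
d(A) = -53/24 (d(A) = -7/8 - 4/3 = -53/24)
V(B) = -29/24 (V(B) = 1*(-53/24) + 1 = -53/24 + 1 = -29/24)
46 + 147*V(5) = 46 + 147*(-29/24) = 46 - 1421/8 = -1053/8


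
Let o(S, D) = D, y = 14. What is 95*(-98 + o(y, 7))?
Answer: -8645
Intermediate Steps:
95*(-98 + o(y, 7)) = 95*(-98 + 7) = 95*(-91) = -8645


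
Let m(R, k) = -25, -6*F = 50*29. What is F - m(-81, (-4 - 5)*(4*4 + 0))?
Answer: -650/3 ≈ -216.67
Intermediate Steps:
F = -725/3 (F = -25*29/3 = -⅙*1450 = -725/3 ≈ -241.67)
F - m(-81, (-4 - 5)*(4*4 + 0)) = -725/3 - 1*(-25) = -725/3 + 25 = -650/3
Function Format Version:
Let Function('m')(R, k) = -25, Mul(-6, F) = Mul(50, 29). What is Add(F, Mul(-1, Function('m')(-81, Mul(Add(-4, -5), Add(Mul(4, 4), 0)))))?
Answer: Rational(-650, 3) ≈ -216.67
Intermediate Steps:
F = Rational(-725, 3) (F = Mul(Rational(-1, 6), Mul(50, 29)) = Mul(Rational(-1, 6), 1450) = Rational(-725, 3) ≈ -241.67)
Add(F, Mul(-1, Function('m')(-81, Mul(Add(-4, -5), Add(Mul(4, 4), 0))))) = Add(Rational(-725, 3), Mul(-1, -25)) = Add(Rational(-725, 3), 25) = Rational(-650, 3)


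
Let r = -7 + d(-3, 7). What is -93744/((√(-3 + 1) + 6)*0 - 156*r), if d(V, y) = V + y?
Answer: -2604/13 ≈ -200.31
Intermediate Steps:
r = -3 (r = -7 + (-3 + 7) = -7 + 4 = -3)
-93744/((√(-3 + 1) + 6)*0 - 156*r) = -93744/((√(-3 + 1) + 6)*0 - 156*(-3)) = -93744/((√(-2) + 6)*0 + 468) = -93744/((I*√2 + 6)*0 + 468) = -93744/((6 + I*√2)*0 + 468) = -93744/(0 + 468) = -93744/468 = -93744*1/468 = -2604/13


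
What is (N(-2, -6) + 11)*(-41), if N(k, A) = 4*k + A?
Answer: 123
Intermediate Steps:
N(k, A) = A + 4*k
(N(-2, -6) + 11)*(-41) = ((-6 + 4*(-2)) + 11)*(-41) = ((-6 - 8) + 11)*(-41) = (-14 + 11)*(-41) = -3*(-41) = 123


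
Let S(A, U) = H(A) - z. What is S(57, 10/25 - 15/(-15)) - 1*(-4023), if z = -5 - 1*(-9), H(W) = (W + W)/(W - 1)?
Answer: 112589/28 ≈ 4021.0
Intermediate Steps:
H(W) = 2*W/(-1 + W) (H(W) = (2*W)/(-1 + W) = 2*W/(-1 + W))
z = 4 (z = -5 + 9 = 4)
S(A, U) = -4 + 2*A/(-1 + A) (S(A, U) = 2*A/(-1 + A) - 1*4 = 2*A/(-1 + A) - 4 = -4 + 2*A/(-1 + A))
S(57, 10/25 - 15/(-15)) - 1*(-4023) = 2*(2 - 1*57)/(-1 + 57) - 1*(-4023) = 2*(2 - 57)/56 + 4023 = 2*(1/56)*(-55) + 4023 = -55/28 + 4023 = 112589/28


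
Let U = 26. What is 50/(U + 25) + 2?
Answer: 152/51 ≈ 2.9804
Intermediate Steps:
50/(U + 25) + 2 = 50/(26 + 25) + 2 = 50/51 + 2 = 152/51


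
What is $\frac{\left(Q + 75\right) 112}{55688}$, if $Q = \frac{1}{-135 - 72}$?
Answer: $\frac{217336}{1440927} \approx 0.15083$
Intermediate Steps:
$Q = - \frac{1}{207}$ ($Q = \frac{1}{-207} = - \frac{1}{207} \approx -0.0048309$)
$\frac{\left(Q + 75\right) 112}{55688} = \frac{\left(- \frac{1}{207} + 75\right) 112}{55688} = \frac{15524}{207} \cdot 112 \cdot \frac{1}{55688} = \frac{1738688}{207} \cdot \frac{1}{55688} = \frac{217336}{1440927}$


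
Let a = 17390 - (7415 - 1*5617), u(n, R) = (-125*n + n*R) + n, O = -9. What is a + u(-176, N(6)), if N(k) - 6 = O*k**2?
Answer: 93384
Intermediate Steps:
N(k) = 6 - 9*k**2
u(n, R) = -124*n + R*n (u(n, R) = (-125*n + R*n) + n = -124*n + R*n)
a = 15592 (a = 17390 - (7415 - 5617) = 17390 - 1*1798 = 17390 - 1798 = 15592)
a + u(-176, N(6)) = 15592 - 176*(-124 + (6 - 9*6**2)) = 15592 - 176*(-124 + (6 - 9*36)) = 15592 - 176*(-124 + (6 - 324)) = 15592 - 176*(-124 - 318) = 15592 - 176*(-442) = 15592 + 77792 = 93384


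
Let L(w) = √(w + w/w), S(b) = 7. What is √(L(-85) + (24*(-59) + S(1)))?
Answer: √(-1409 + 2*I*√21) ≈ 0.1221 + 37.537*I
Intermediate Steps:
L(w) = √(1 + w) (L(w) = √(w + 1) = √(1 + w))
√(L(-85) + (24*(-59) + S(1))) = √(√(1 - 85) + (24*(-59) + 7)) = √(√(-84) + (-1416 + 7)) = √(2*I*√21 - 1409) = √(-1409 + 2*I*√21)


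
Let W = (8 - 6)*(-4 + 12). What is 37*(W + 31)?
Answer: 1739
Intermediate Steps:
W = 16 (W = 2*8 = 16)
37*(W + 31) = 37*(16 + 31) = 37*47 = 1739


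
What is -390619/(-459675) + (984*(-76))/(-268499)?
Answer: 139257146081/123422277825 ≈ 1.1283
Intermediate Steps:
-390619/(-459675) + (984*(-76))/(-268499) = -390619*(-1/459675) - 74784*(-1/268499) = 390619/459675 + 74784/268499 = 139257146081/123422277825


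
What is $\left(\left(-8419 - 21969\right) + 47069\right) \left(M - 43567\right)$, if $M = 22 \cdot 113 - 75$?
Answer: $-686523236$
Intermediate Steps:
$M = 2411$ ($M = 2486 - 75 = 2411$)
$\left(\left(-8419 - 21969\right) + 47069\right) \left(M - 43567\right) = \left(\left(-8419 - 21969\right) + 47069\right) \left(2411 - 43567\right) = \left(-30388 + 47069\right) \left(-41156\right) = 16681 \left(-41156\right) = -686523236$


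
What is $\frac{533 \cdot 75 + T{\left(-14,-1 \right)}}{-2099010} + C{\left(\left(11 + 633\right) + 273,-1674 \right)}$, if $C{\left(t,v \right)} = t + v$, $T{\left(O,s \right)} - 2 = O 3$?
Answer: $- \frac{317798101}{419802} \approx -757.02$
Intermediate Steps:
$T{\left(O,s \right)} = 2 + 3 O$ ($T{\left(O,s \right)} = 2 + O 3 = 2 + 3 O$)
$\frac{533 \cdot 75 + T{\left(-14,-1 \right)}}{-2099010} + C{\left(\left(11 + 633\right) + 273,-1674 \right)} = \frac{533 \cdot 75 + \left(2 + 3 \left(-14\right)\right)}{-2099010} + \left(\left(\left(11 + 633\right) + 273\right) - 1674\right) = \left(39975 + \left(2 - 42\right)\right) \left(- \frac{1}{2099010}\right) + \left(\left(644 + 273\right) - 1674\right) = \left(39975 - 40\right) \left(- \frac{1}{2099010}\right) + \left(917 - 1674\right) = 39935 \left(- \frac{1}{2099010}\right) - 757 = - \frac{7987}{419802} - 757 = - \frac{317798101}{419802}$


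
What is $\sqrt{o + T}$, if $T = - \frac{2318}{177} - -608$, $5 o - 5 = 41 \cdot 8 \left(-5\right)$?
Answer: $\frac{\sqrt{8393163}}{177} \approx 16.368$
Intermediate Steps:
$o = -327$ ($o = 1 + \frac{41 \cdot 8 \left(-5\right)}{5} = 1 + \frac{41 \left(-40\right)}{5} = 1 + \frac{1}{5} \left(-1640\right) = 1 - 328 = -327$)
$T = \frac{105298}{177}$ ($T = \left(-2318\right) \frac{1}{177} + 608 = - \frac{2318}{177} + 608 = \frac{105298}{177} \approx 594.9$)
$\sqrt{o + T} = \sqrt{-327 + \frac{105298}{177}} = \sqrt{\frac{47419}{177}} = \frac{\sqrt{8393163}}{177}$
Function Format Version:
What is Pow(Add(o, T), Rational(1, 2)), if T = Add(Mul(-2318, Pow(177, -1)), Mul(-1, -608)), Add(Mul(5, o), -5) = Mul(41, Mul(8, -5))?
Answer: Mul(Rational(1, 177), Pow(8393163, Rational(1, 2))) ≈ 16.368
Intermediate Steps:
o = -327 (o = Add(1, Mul(Rational(1, 5), Mul(41, Mul(8, -5)))) = Add(1, Mul(Rational(1, 5), Mul(41, -40))) = Add(1, Mul(Rational(1, 5), -1640)) = Add(1, -328) = -327)
T = Rational(105298, 177) (T = Add(Mul(-2318, Rational(1, 177)), 608) = Add(Rational(-2318, 177), 608) = Rational(105298, 177) ≈ 594.90)
Pow(Add(o, T), Rational(1, 2)) = Pow(Add(-327, Rational(105298, 177)), Rational(1, 2)) = Pow(Rational(47419, 177), Rational(1, 2)) = Mul(Rational(1, 177), Pow(8393163, Rational(1, 2)))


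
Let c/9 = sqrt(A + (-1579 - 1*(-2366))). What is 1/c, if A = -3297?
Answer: -I*sqrt(2510)/22590 ≈ -0.0022178*I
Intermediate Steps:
c = 9*I*sqrt(2510) (c = 9*sqrt(-3297 + (-1579 - 1*(-2366))) = 9*sqrt(-3297 + (-1579 + 2366)) = 9*sqrt(-3297 + 787) = 9*sqrt(-2510) = 9*(I*sqrt(2510)) = 9*I*sqrt(2510) ≈ 450.9*I)
1/c = 1/(9*I*sqrt(2510)) = -I*sqrt(2510)/22590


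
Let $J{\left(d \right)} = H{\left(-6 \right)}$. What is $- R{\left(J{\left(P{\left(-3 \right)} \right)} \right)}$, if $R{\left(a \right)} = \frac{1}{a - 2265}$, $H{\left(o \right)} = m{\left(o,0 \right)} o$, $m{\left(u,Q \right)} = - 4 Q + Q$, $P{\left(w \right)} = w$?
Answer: $\frac{1}{2265} \approx 0.0004415$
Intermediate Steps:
$m{\left(u,Q \right)} = - 3 Q$
$H{\left(o \right)} = 0$ ($H{\left(o \right)} = \left(-3\right) 0 o = 0 o = 0$)
$J{\left(d \right)} = 0$
$R{\left(a \right)} = \frac{1}{-2265 + a}$
$- R{\left(J{\left(P{\left(-3 \right)} \right)} \right)} = - \frac{1}{-2265 + 0} = - \frac{1}{-2265} = \left(-1\right) \left(- \frac{1}{2265}\right) = \frac{1}{2265}$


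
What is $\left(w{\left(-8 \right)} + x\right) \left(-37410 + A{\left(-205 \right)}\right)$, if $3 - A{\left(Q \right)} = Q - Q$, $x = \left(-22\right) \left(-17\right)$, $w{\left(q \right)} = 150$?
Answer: $-19601268$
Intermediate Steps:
$x = 374$
$A{\left(Q \right)} = 3$ ($A{\left(Q \right)} = 3 - \left(Q - Q\right) = 3 - 0 = 3 + 0 = 3$)
$\left(w{\left(-8 \right)} + x\right) \left(-37410 + A{\left(-205 \right)}\right) = \left(150 + 374\right) \left(-37410 + 3\right) = 524 \left(-37407\right) = -19601268$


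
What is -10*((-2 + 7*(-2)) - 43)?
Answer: 590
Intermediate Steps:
-10*((-2 + 7*(-2)) - 43) = -10*((-2 - 14) - 43) = -10*(-16 - 43) = -10*(-59) = 590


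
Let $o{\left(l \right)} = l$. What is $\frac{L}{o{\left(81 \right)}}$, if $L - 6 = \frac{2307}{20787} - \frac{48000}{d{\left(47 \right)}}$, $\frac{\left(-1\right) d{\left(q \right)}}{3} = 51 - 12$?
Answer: $\frac{8655029}{1683747} \approx 5.1403$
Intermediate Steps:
$d{\left(q \right)} = -117$ ($d{\left(q \right)} = - 3 \left(51 - 12\right) = \left(-3\right) 39 = -117$)
$L = \frac{8655029}{20787}$ ($L = 6 + \left(\frac{2307}{20787} - \frac{48000}{-117}\right) = 6 + \left(2307 \cdot \frac{1}{20787} - - \frac{16000}{39}\right) = 6 + \left(\frac{769}{6929} + \frac{16000}{39}\right) = 6 + \frac{8530307}{20787} = \frac{8655029}{20787} \approx 416.37$)
$\frac{L}{o{\left(81 \right)}} = \frac{8655029}{20787 \cdot 81} = \frac{8655029}{20787} \cdot \frac{1}{81} = \frac{8655029}{1683747}$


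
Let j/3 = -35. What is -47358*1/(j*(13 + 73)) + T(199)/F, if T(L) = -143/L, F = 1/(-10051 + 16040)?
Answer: -1287351928/299495 ≈ -4298.4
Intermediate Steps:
j = -105 (j = 3*(-35) = -105)
F = 1/5989 ≈ 0.00016697
-47358*1/(j*(13 + 73)) + T(199)/F = -47358*(-1/(105*(13 + 73))) + (-143/199)/(1/5989) = -47358/((-105*86)) - 143*1/199*5989 = -47358/(-9030) - 143/199*5989 = -47358*(-1/9030) - 856427/199 = 7893/1505 - 856427/199 = -1287351928/299495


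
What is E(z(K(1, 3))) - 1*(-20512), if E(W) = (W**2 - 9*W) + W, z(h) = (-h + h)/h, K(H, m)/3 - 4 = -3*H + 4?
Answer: 20512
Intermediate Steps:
K(H, m) = 24 - 9*H (K(H, m) = 12 + 3*(-3*H + 4) = 12 + 3*(4 - 3*H) = 12 + (12 - 9*H) = 24 - 9*H)
z(h) = 0 (z(h) = 0/h = 0)
E(W) = W**2 - 8*W
E(z(K(1, 3))) - 1*(-20512) = 0*(-8 + 0) - 1*(-20512) = 0*(-8) + 20512 = 0 + 20512 = 20512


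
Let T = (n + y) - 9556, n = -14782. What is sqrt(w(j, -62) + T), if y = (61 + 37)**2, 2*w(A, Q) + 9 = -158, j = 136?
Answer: I*sqrt(59270)/2 ≈ 121.73*I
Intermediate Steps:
w(A, Q) = -167/2 (w(A, Q) = -9/2 + (1/2)*(-158) = -9/2 - 79 = -167/2)
y = 9604 (y = 98**2 = 9604)
T = -14734 (T = (-14782 + 9604) - 9556 = -5178 - 9556 = -14734)
sqrt(w(j, -62) + T) = sqrt(-167/2 - 14734) = sqrt(-29635/2) = I*sqrt(59270)/2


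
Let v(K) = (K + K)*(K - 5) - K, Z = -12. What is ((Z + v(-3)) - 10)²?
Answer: 841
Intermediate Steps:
v(K) = -K + 2*K*(-5 + K) (v(K) = (2*K)*(-5 + K) - K = 2*K*(-5 + K) - K = -K + 2*K*(-5 + K))
((Z + v(-3)) - 10)² = ((-12 - 3*(-11 + 2*(-3))) - 10)² = ((-12 - 3*(-11 - 6)) - 10)² = ((-12 - 3*(-17)) - 10)² = ((-12 + 51) - 10)² = (39 - 10)² = 29² = 841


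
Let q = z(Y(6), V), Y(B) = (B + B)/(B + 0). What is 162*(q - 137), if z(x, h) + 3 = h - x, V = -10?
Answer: -24624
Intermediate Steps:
Y(B) = 2 (Y(B) = (2*B)/B = 2)
z(x, h) = -3 + h - x (z(x, h) = -3 + (h - x) = -3 + h - x)
q = -15 (q = -3 - 10 - 1*2 = -3 - 10 - 2 = -15)
162*(q - 137) = 162*(-15 - 137) = 162*(-152) = -24624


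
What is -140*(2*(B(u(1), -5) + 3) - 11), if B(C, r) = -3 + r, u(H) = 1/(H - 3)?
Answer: 2940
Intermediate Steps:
u(H) = 1/(-3 + H)
-140*(2*(B(u(1), -5) + 3) - 11) = -140*(2*((-3 - 5) + 3) - 11) = -140*(2*(-8 + 3) - 11) = -140*(2*(-5) - 11) = -140*(-10 - 11) = -140*(-21) = 2940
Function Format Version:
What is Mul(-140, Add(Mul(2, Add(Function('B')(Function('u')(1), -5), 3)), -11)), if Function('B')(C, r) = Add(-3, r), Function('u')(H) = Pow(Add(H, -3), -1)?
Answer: 2940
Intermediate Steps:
Function('u')(H) = Pow(Add(-3, H), -1)
Mul(-140, Add(Mul(2, Add(Function('B')(Function('u')(1), -5), 3)), -11)) = Mul(-140, Add(Mul(2, Add(Add(-3, -5), 3)), -11)) = Mul(-140, Add(Mul(2, Add(-8, 3)), -11)) = Mul(-140, Add(Mul(2, -5), -11)) = Mul(-140, Add(-10, -11)) = Mul(-140, -21) = 2940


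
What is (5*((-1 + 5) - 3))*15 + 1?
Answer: 76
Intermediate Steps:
(5*((-1 + 5) - 3))*15 + 1 = (5*(4 - 3))*15 + 1 = (5*1)*15 + 1 = 5*15 + 1 = 75 + 1 = 76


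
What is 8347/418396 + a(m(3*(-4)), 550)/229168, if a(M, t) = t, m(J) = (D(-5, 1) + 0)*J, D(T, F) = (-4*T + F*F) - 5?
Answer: 267872887/11985371816 ≈ 0.022350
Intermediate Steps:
D(T, F) = -5 + F**2 - 4*T (D(T, F) = (-4*T + F**2) - 5 = (F**2 - 4*T) - 5 = -5 + F**2 - 4*T)
m(J) = 16*J (m(J) = ((-5 + 1**2 - 4*(-5)) + 0)*J = ((-5 + 1 + 20) + 0)*J = (16 + 0)*J = 16*J)
8347/418396 + a(m(3*(-4)), 550)/229168 = 8347/418396 + 550/229168 = 8347*(1/418396) + 550*(1/229168) = 8347/418396 + 275/114584 = 267872887/11985371816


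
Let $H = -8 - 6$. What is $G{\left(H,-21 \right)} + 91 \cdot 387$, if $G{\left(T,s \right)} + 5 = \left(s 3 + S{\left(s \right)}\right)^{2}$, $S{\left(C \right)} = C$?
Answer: $42268$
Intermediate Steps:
$H = -14$
$G{\left(T,s \right)} = -5 + 16 s^{2}$ ($G{\left(T,s \right)} = -5 + \left(s 3 + s\right)^{2} = -5 + \left(3 s + s\right)^{2} = -5 + \left(4 s\right)^{2} = -5 + 16 s^{2}$)
$G{\left(H,-21 \right)} + 91 \cdot 387 = \left(-5 + 16 \left(-21\right)^{2}\right) + 91 \cdot 387 = \left(-5 + 16 \cdot 441\right) + 35217 = \left(-5 + 7056\right) + 35217 = 7051 + 35217 = 42268$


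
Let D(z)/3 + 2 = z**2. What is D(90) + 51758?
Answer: 76052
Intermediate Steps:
D(z) = -6 + 3*z**2
D(90) + 51758 = (-6 + 3*90**2) + 51758 = (-6 + 3*8100) + 51758 = (-6 + 24300) + 51758 = 24294 + 51758 = 76052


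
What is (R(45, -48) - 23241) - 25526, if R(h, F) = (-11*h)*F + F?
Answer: -25055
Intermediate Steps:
R(h, F) = F - 11*F*h (R(h, F) = -11*F*h + F = F - 11*F*h)
(R(45, -48) - 23241) - 25526 = (-48*(1 - 11*45) - 23241) - 25526 = (-48*(1 - 495) - 23241) - 25526 = (-48*(-494) - 23241) - 25526 = (23712 - 23241) - 25526 = 471 - 25526 = -25055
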